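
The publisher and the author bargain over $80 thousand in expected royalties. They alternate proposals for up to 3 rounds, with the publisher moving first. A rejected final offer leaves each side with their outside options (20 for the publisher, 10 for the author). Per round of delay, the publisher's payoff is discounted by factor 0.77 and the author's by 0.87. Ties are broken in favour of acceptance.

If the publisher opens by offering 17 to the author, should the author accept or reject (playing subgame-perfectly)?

Round 3 (the publisher proposes): the author gets 10 if talks fail, so the publisher offers 10 and keeps 70.
Round 2 (the author proposes): the publisher can get 70 next round, worth 0.77 × 70 = 53.9 now; the author offers that and keeps 26.1.
So by rejecting in round 1, the author gets 26.1 next round, worth 0.87 × 26.1 = 22.707 now.
Offer 17 < 22.707, so the author rejects.

Reject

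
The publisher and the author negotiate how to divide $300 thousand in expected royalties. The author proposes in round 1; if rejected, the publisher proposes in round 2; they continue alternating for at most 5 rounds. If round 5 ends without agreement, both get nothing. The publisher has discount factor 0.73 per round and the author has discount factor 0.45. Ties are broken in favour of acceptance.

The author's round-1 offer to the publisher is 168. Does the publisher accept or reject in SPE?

Accept

Round 5 (the author proposes): the publisher will accept anything ≥ 0, so the author offers 0 and keeps 300.
Round 4 (the publisher proposes): the author can get 300 next round, worth 0.45 × 300 = 135 now, so the publisher offers 135, keeping 165.
Round 3 (the author proposes): the publisher can get 165 next round, worth 0.73 × 165 = 120.45 now. The author offers 120.45 and keeps 300 − 120.45 = 179.55.
Round 2 (the publisher proposes): the author can get 179.55 next round, worth 0.45 × 179.55 = 80.7975 now, so the publisher offers 80.7975, keeping 219.2025.
So by rejecting in round 1, the publisher gets 219.2025 next round, worth 0.73 × 219.2025 = 160.017825 now.
Offer 168 ≥ 160.017825, so the publisher accepts.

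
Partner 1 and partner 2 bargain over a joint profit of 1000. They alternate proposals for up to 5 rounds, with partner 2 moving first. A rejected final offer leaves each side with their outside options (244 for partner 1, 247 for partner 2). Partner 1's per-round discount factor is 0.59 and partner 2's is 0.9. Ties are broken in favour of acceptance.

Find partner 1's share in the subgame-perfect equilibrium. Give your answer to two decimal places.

Round 5 (partner 2 proposes): partner 1 gets 244 if talks fail, so partner 2 offers 244 and keeps 756.
Round 4 (partner 1 proposes): partner 2 can get 756 next round, worth 0.9 × 756 = 680.4 now, so partner 1 offers 680.4, keeping 319.6.
Round 3 (partner 2 proposes): partner 1 can get 319.6 next round, worth 0.59 × 319.6 = 188.564 now; partner 2 offers that and keeps 811.436.
Round 2 (partner 1 proposes): partner 2 can get 811.436 next round, worth 0.9 × 811.436 = 730.2924 now, so partner 1 offers 730.2924, keeping 269.7076.
Round 1 (partner 2 proposes): partner 1 can get 269.7076 next round, worth 0.59 × 269.7076 = 159.127484 now, so partner 2 offers 159.127484, keeping 840.872516.

159.13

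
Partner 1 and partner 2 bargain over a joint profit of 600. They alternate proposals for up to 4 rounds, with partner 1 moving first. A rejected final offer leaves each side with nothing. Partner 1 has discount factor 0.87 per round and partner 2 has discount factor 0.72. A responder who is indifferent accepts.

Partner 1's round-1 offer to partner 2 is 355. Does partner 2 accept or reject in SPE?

Work out partner 2's continuation value if the offer is rejected.
Round 4 (partner 2 proposes): partner 1 will accept anything ≥ 0, so partner 2 offers 0 and keeps 600.
Round 3 (partner 1 proposes): partner 2 can get 600 next round, worth 0.72 × 600 = 432 now, so partner 1 offers 432, keeping 168.
Round 2 (partner 2 proposes): partner 1 can get 168 next round, worth 0.87 × 168 = 146.16 now; partner 2 offers that and keeps 453.84.
So by rejecting in round 1, partner 2 gets 453.84 next round, worth 0.72 × 453.84 = 326.7648 now.
Offer 355 ≥ 326.7648, so partner 2 accepts.

Accept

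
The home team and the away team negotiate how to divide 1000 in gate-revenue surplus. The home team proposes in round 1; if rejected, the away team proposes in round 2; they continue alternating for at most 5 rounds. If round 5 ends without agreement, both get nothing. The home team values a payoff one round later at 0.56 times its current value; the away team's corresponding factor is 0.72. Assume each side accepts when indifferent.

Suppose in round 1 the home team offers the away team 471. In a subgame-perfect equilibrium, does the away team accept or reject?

Accept

Round 5 (the home team proposes): the away team will accept anything ≥ 0, so the home team offers 0 and keeps 1000.
Round 4 (the away team proposes): the home team can get 1000 next round, worth 0.56 × 1000 = 560 now, so the away team offers 560, keeping 440.
Round 3 (the home team proposes): the away team can get 440 next round, worth 0.72 × 440 = 316.8 now. The home team offers 316.8 and keeps 1000 − 316.8 = 683.2.
Round 2 (the away team proposes): the home team can get 683.2 next round, worth 0.56 × 683.2 = 382.592 now. The away team offers 382.592 and keeps 1000 − 382.592 = 617.408.
So by rejecting in round 1, the away team gets 617.408 next round, worth 0.72 × 617.408 = 444.53376 now.
Offer 471 ≥ 444.53376, so the away team accepts.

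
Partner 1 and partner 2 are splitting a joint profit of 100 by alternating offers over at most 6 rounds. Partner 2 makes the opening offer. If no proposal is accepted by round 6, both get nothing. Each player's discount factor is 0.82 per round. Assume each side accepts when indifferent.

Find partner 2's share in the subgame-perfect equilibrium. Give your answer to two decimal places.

38.24

Work backward from the last round.
Round 6 (partner 1 proposes): partner 2 will accept anything ≥ 0, so partner 1 offers 0 and keeps 100.
Round 5 (partner 2 proposes): partner 1 can get 100 next round, worth 0.82 × 100 = 82 now. Partner 2 offers 82 and keeps 100 − 82 = 18.
Round 4 (partner 1 proposes): partner 2 can get 18 next round, worth 0.82 × 18 = 14.76 now; partner 1 offers that and keeps 85.24.
Round 3 (partner 2 proposes): partner 1 can get 85.24 next round, worth 0.82 × 85.24 = 69.8968 now, so partner 2 offers 69.8968, keeping 30.1032.
Round 2 (partner 1 proposes): partner 2 can get 30.1032 next round, worth 0.82 × 30.1032 = 24.684624 now, so partner 1 offers 24.684624, keeping 75.315376.
Round 1 (partner 2 proposes): partner 1 can get 75.315376 next round, worth 0.82 × 75.315376 = 61.75860832 now, so partner 2 offers 61.75860832, keeping 38.24139168.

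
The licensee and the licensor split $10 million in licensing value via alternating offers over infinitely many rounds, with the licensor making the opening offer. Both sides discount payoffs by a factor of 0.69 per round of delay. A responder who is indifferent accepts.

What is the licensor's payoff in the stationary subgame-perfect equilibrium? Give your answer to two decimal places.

5.92

When the licensor proposes, the licensee accepts any offer worth at least 0.69 times what the licensee would get by proposing next round; and vice versa.
This gives x = 10 − 0.69y and y = 10 − 0.69x, where x and y are each side's share when it proposes.
Hence (1 − 0.69·0.69)x = 10(1 − 0.69), i.e. 0.5239·x = 3.1.
x ≈ 5.9172; the licensee's share is 10 − x ≈ 4.0828.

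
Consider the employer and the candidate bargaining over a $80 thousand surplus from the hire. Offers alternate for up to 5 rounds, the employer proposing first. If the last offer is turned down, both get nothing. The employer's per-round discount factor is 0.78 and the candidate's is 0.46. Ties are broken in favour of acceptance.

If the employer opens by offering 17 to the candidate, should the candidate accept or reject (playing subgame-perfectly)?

Accept

Round 5 (the employer proposes): the candidate will accept anything ≥ 0, so the employer offers 0 and keeps 80.
Round 4 (the candidate proposes): the employer can get 80 next round, worth 0.78 × 80 = 62.4 now; the candidate offers that and keeps 17.6.
Round 3 (the employer proposes): the candidate can get 17.6 next round, worth 0.46 × 17.6 = 8.096 now, so the employer offers 8.096, keeping 71.904.
Round 2 (the candidate proposes): the employer can get 71.904 next round, worth 0.78 × 71.904 = 56.08512 now. The candidate offers 56.08512 and keeps 80 − 56.08512 = 23.91488.
So by rejecting in round 1, the candidate gets 23.91488 next round, worth 0.46 × 23.91488 = 11.0008448 now.
Offer 17 ≥ 11.0008448, so the candidate accepts.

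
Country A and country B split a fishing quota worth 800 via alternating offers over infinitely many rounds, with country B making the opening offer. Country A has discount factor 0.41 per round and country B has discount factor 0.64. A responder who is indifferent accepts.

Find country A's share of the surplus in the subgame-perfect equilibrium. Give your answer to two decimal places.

160.09

Let x be country B's share when country B proposes and y be country A's share when country A proposes.
Country A accepts iff offered ≥ 0.41·y, so x = 800 − 0.41y. Symmetrically y = 800 − 0.64x.
Substituting: x = 800 − 0.41(800 − 0.64x), giving x(1 − 0.64·0.41) = 800(1 − 0.41).
So x = 800 × 0.59 / 0.7376 ≈ 639.9132, and country A receives 800 − x ≈ 160.0868.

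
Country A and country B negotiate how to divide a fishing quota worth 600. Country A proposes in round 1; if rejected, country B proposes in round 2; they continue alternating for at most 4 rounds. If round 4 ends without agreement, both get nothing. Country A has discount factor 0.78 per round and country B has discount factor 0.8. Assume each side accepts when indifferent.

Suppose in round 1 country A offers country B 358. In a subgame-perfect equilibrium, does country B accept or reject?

Work out country B's continuation value if the offer is rejected.
Round 4 (country B proposes): country A will accept anything ≥ 0, so country B offers 0 and keeps 600.
Round 3 (country A proposes): country B can get 600 next round, worth 0.8 × 600 = 480 now. Country A offers 480 and keeps 600 − 480 = 120.
Round 2 (country B proposes): country A can get 120 next round, worth 0.78 × 120 = 93.6 now, so country B offers 93.6, keeping 506.4.
So by rejecting in round 1, country B gets 506.4 next round, worth 0.8 × 506.4 = 405.12 now.
Offer 358 < 405.12, so country B rejects.

Reject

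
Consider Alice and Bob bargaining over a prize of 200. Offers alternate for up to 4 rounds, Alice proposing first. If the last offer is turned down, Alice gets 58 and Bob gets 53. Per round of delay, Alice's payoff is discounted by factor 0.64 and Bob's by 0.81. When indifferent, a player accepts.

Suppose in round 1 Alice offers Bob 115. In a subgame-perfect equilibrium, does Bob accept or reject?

Reject

Round 4 (Bob proposes): Alice gets 58 if talks fail, so Bob offers 58 and keeps 142.
Round 3 (Alice proposes): Bob can get 142 next round, worth 0.81 × 142 = 115.02 now, so Alice offers 115.02, keeping 84.98.
Round 2 (Bob proposes): Alice can get 84.98 next round, worth 0.64 × 84.98 = 54.3872 now, so Bob offers 54.3872, keeping 145.6128.
So by rejecting in round 1, Bob gets 145.6128 next round, worth 0.81 × 145.6128 = 117.946368 now.
Offer 115 < 117.946368, so Bob rejects.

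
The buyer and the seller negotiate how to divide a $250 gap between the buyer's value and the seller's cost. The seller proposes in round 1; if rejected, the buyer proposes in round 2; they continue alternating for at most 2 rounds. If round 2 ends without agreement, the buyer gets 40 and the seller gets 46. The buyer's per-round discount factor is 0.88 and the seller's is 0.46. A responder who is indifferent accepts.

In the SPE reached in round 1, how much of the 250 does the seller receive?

70.48

Round 2 (the buyer proposes): the seller gets 46 if talks fail, so the buyer offers 46 and keeps 204.
Round 1 (the seller proposes): the buyer can get 204 next round, worth 0.88 × 204 = 179.52 now. The seller offers 179.52 and keeps 250 − 179.52 = 70.48.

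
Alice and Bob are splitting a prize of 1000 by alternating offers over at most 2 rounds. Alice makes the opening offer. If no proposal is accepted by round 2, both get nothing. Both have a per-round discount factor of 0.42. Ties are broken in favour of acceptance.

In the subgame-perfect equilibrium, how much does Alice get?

580

Round 2 (Bob proposes): rejection yields 0 for Alice; Bob offers 0 and keeps 1000.
Round 1 (Alice proposes): Bob can get 1000 next round, worth 0.42 × 1000 = 420 now; Alice offers that and keeps 580.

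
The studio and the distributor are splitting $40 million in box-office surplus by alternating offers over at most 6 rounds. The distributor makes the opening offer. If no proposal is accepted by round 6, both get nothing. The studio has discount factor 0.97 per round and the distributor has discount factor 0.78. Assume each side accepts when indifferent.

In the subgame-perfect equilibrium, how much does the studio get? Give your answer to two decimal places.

Work backward from the last round.
Round 6 (the studio proposes): rejection yields 0 for the distributor; the studio offers 0 and keeps 40.
Round 5 (the distributor proposes): the studio can get 40 next round, worth 0.97 × 40 = 38.8 now. The distributor offers 38.8 and keeps 40 − 38.8 = 1.2.
Round 4 (the studio proposes): the distributor can get 1.2 next round, worth 0.78 × 1.2 = 0.936 now; the studio offers that and keeps 39.064.
Round 3 (the distributor proposes): the studio can get 39.064 next round, worth 0.97 × 39.064 = 37.89208 now. The distributor offers 37.89208 and keeps 40 − 37.89208 = 2.10792.
Round 2 (the studio proposes): the distributor can get 2.10792 next round, worth 0.78 × 2.10792 = 1.6441776 now, so the studio offers 1.6441776, keeping 38.3558224.
Round 1 (the distributor proposes): the studio can get 38.3558224 next round, worth 0.97 × 38.3558224 = 37.205147728 now. The distributor offers 37.205147728 and keeps 40 − 37.205147728 = 2.794852272.

37.21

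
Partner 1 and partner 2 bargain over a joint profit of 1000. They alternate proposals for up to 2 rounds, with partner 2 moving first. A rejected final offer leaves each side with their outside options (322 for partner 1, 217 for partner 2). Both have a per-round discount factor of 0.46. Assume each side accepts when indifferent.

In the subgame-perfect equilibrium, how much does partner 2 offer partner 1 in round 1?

Round 2 (partner 1 proposes): partner 2 gets 217 if talks fail, so partner 1 offers 217 and keeps 783.
Round 1 (partner 2 proposes): partner 1 can get 783 next round, worth 0.46 × 783 = 360.18 now, so partner 2 offers 360.18, keeping 639.82.

360.18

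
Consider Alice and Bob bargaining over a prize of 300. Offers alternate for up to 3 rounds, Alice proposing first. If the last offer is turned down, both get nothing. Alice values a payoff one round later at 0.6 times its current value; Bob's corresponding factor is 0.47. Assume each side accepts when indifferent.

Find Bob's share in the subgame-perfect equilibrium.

Work backward from the last round.
Round 3 (Alice proposes): rejection yields 0 for Bob; Alice offers 0 and keeps 300.
Round 2 (Bob proposes): Alice can get 300 next round, worth 0.6 × 300 = 180 now, so Bob offers 180, keeping 120.
Round 1 (Alice proposes): Bob can get 120 next round, worth 0.47 × 120 = 56.4 now. Alice offers 56.4 and keeps 300 − 56.4 = 243.6.

56.4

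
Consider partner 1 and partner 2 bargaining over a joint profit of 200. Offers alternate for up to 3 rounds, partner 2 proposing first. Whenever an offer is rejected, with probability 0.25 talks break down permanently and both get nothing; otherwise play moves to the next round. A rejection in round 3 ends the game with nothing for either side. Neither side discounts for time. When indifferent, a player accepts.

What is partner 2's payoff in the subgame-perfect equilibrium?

By backward induction:
Round 3 (partner 2 proposes): rejection yields 0 for partner 1; partner 2 offers 0 and keeps 200.
Round 2 (partner 1 proposes): rejecting gives partner 2 an expected 0.75 × 200 = 150; partner 1 offers that and keeps 50.
Round 1 (partner 2 proposes): rejecting gives partner 1 an expected 0.75 × 50 = 37.5. Partner 2 offers 37.5 and keeps 200 − 37.5 = 162.5.

162.5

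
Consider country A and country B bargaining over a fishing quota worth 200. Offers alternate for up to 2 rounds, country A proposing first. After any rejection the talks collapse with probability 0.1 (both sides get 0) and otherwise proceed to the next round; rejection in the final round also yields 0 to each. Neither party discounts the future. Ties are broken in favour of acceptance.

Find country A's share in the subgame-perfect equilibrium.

20

Round 2 (country B proposes): country A will accept anything ≥ 0, so country B offers 0 and keeps 200.
Round 1 (country A proposes): rejecting gives country B an expected 0.9 × 200 = 180; country A offers that and keeps 20.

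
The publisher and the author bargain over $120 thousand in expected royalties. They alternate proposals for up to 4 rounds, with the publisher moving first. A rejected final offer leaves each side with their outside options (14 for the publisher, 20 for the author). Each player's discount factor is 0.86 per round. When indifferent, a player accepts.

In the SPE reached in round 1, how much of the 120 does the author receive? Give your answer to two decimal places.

Round 4 (the author proposes): the publisher gets 14 if talks fail, so the author offers 14 and keeps 106.
Round 3 (the publisher proposes): the author can get 106 next round, worth 0.86 × 106 = 91.16 now, so the publisher offers 91.16, keeping 28.84.
Round 2 (the author proposes): the publisher can get 28.84 next round, worth 0.86 × 28.84 = 24.8024 now, so the author offers 24.8024, keeping 95.1976.
Round 1 (the publisher proposes): the author can get 95.1976 next round, worth 0.86 × 95.1976 = 81.869936 now. The publisher offers 81.869936 and keeps 120 − 81.869936 = 38.130064.

81.87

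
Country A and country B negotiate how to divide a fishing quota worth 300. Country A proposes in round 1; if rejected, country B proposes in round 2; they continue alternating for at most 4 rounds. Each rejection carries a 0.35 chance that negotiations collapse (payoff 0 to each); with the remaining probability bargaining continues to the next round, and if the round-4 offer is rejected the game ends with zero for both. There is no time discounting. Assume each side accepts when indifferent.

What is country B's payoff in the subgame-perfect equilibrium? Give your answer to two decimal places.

150.64

By backward induction:
Round 4 (country B proposes): country A will accept anything ≥ 0, so country B offers 0 and keeps 300.
Round 3 (country A proposes): rejecting gives country B an expected 0.65 × 300 = 195. Country A offers 195 and keeps 300 − 195 = 105.
Round 2 (country B proposes): rejecting gives country A an expected 0.65 × 105 = 68.25. Country B offers 68.25 and keeps 300 − 68.25 = 231.75.
Round 1 (country A proposes): rejecting gives country B an expected 0.65 × 231.75 = 150.6375. Country A offers 150.6375 and keeps 300 − 150.6375 = 149.3625.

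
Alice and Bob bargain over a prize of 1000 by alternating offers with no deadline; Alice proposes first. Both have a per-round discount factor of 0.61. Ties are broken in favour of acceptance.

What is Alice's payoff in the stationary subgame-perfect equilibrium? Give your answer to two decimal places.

When Alice proposes, Bob accepts any offer worth at least 0.61 times what Bob would get by proposing next round; and vice versa.
This gives x = 1000 − 0.61y and y = 1000 − 0.61x, where x and y are each side's share when it proposes.
Hence (1 − 0.61·0.61)x = 1000(1 − 0.61), i.e. 0.6279·x = 390.
x ≈ 621.1180; Bob's share is 1000 − x ≈ 378.8820.

621.12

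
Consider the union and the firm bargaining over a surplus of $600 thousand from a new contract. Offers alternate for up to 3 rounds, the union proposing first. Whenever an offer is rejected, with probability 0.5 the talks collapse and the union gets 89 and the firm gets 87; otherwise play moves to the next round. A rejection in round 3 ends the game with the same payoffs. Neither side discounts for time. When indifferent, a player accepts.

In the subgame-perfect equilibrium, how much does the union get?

By backward induction:
Round 3 (the union proposes): the firm gets 87 if talks fail, so the union offers 87 and keeps 513.
Round 2 (the firm proposes): rejecting gives the union an expected 0.5 × 513 + 0.5 × 89 = 301. The firm offers 301 and keeps 600 − 301 = 299.
Round 1 (the union proposes): rejecting gives the firm an expected 0.5 × 299 + 0.5 × 87 = 193. The union offers 193 and keeps 600 − 193 = 407.

407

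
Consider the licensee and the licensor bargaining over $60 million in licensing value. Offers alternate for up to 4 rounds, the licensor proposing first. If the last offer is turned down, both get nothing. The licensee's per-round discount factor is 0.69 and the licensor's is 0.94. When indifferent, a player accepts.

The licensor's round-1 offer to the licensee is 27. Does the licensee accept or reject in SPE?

Reject

Round 4 (the licensee proposes): the licensor will accept anything ≥ 0, so the licensee offers 0 and keeps 60.
Round 3 (the licensor proposes): the licensee can get 60 next round, worth 0.69 × 60 = 41.4 now; the licensor offers that and keeps 18.6.
Round 2 (the licensee proposes): the licensor can get 18.6 next round, worth 0.94 × 18.6 = 17.484 now; the licensee offers that and keeps 42.516.
So by rejecting in round 1, the licensee gets 42.516 next round, worth 0.69 × 42.516 = 29.33604 now.
Offer 27 < 29.33604, so the licensee rejects.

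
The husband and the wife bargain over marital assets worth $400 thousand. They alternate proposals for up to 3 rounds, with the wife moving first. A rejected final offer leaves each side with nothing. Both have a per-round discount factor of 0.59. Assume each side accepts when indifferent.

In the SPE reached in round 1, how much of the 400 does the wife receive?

Round 3 (the wife proposes): the husband will accept anything ≥ 0, so the wife offers 0 and keeps 400.
Round 2 (the husband proposes): the wife can get 400 next round, worth 0.59 × 400 = 236 now, so the husband offers 236, keeping 164.
Round 1 (the wife proposes): the husband can get 164 next round, worth 0.59 × 164 = 96.76 now; the wife offers that and keeps 303.24.

303.24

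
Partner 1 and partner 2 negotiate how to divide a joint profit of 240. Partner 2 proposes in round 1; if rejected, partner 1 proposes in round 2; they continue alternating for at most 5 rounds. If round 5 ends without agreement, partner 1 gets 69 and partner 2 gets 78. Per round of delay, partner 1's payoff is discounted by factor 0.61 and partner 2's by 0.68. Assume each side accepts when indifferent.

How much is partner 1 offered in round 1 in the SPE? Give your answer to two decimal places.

78.15

Round 5 (partner 2 proposes): partner 1 gets 69 if talks fail, so partner 2 offers 69 and keeps 171.
Round 4 (partner 1 proposes): partner 2 can get 171 next round, worth 0.68 × 171 = 116.28 now, so partner 1 offers 116.28, keeping 123.72.
Round 3 (partner 2 proposes): partner 1 can get 123.72 next round, worth 0.61 × 123.72 = 75.4692 now. Partner 2 offers 75.4692 and keeps 240 − 75.4692 = 164.5308.
Round 2 (partner 1 proposes): partner 2 can get 164.5308 next round, worth 0.68 × 164.5308 = 111.880944 now; partner 1 offers that and keeps 128.119056.
Round 1 (partner 2 proposes): partner 1 can get 128.119056 next round, worth 0.61 × 128.119056 = 78.15262416 now. Partner 2 offers 78.15262416 and keeps 240 − 78.15262416 = 161.84737584.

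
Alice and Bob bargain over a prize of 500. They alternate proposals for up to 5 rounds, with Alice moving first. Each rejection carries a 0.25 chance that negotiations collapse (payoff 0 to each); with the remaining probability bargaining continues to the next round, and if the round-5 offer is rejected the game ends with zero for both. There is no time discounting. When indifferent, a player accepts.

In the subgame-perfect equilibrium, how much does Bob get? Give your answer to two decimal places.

146.48

Round 5 (Alice proposes): rejection yields 0 for Bob; Alice offers 0 and keeps 500.
Round 4 (Bob proposes): rejecting gives Alice an expected 0.75 × 500 = 375, so Bob offers 375, keeping 125.
Round 3 (Alice proposes): rejecting gives Bob an expected 0.75 × 125 = 93.75; Alice offers that and keeps 406.25.
Round 2 (Bob proposes): rejecting gives Alice an expected 0.75 × 406.25 = 304.6875; Bob offers that and keeps 195.3125.
Round 1 (Alice proposes): rejecting gives Bob an expected 0.75 × 195.3125 = 146.484375; Alice offers that and keeps 353.515625.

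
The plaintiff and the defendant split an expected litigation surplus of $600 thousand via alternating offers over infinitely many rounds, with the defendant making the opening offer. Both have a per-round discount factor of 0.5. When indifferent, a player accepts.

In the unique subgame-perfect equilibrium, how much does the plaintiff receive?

200

When the defendant proposes, the plaintiff accepts any offer worth at least 0.5 times what the plaintiff would get by proposing next round; and vice versa.
This gives x = 600 − 0.5y and y = 600 − 0.5x, where x and y are each side's share when it proposes.
Hence (1 − 0.5·0.5)x = 600(1 − 0.5), i.e. 0.75·x = 300.
x = 400; the plaintiff's share is 600 − x = 200.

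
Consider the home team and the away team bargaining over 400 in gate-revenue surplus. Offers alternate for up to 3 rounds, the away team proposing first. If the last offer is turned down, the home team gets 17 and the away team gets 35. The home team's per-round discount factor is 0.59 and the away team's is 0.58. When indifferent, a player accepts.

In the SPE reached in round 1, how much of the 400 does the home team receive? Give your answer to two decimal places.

104.94

Work backward from the last round.
Round 3 (the away team proposes): the home team gets 17 if talks fail, so the away team offers 17 and keeps 383.
Round 2 (the home team proposes): the away team can get 383 next round, worth 0.58 × 383 = 222.14 now. The home team offers 222.14 and keeps 400 − 222.14 = 177.86.
Round 1 (the away team proposes): the home team can get 177.86 next round, worth 0.59 × 177.86 = 104.9374 now. The away team offers 104.9374 and keeps 400 − 104.9374 = 295.0626.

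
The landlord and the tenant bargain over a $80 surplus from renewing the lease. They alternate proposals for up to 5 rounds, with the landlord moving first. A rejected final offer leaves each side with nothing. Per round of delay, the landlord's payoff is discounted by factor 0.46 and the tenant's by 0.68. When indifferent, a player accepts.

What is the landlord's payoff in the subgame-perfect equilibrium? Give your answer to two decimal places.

41.44

Round 5 (the landlord proposes): rejection yields 0 for the tenant; the landlord offers 0 and keeps 80.
Round 4 (the tenant proposes): the landlord can get 80 next round, worth 0.46 × 80 = 36.8 now. The tenant offers 36.8 and keeps 80 − 36.8 = 43.2.
Round 3 (the landlord proposes): the tenant can get 43.2 next round, worth 0.68 × 43.2 = 29.376 now, so the landlord offers 29.376, keeping 50.624.
Round 2 (the tenant proposes): the landlord can get 50.624 next round, worth 0.46 × 50.624 = 23.28704 now. The tenant offers 23.28704 and keeps 80 − 23.28704 = 56.71296.
Round 1 (the landlord proposes): the tenant can get 56.71296 next round, worth 0.68 × 56.71296 = 38.5648128 now, so the landlord offers 38.5648128, keeping 41.4351872.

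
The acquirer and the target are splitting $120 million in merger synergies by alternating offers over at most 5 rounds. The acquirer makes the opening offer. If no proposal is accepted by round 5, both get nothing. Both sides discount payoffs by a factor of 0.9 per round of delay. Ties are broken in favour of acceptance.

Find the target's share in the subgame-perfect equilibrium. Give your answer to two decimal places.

Round 5 (the acquirer proposes): rejection yields 0 for the target; the acquirer offers 0 and keeps 120.
Round 4 (the target proposes): the acquirer can get 120 next round, worth 0.9 × 120 = 108 now, so the target offers 108, keeping 12.
Round 3 (the acquirer proposes): the target can get 12 next round, worth 0.9 × 12 = 10.8 now, so the acquirer offers 10.8, keeping 109.2.
Round 2 (the target proposes): the acquirer can get 109.2 next round, worth 0.9 × 109.2 = 98.28 now. The target offers 98.28 and keeps 120 − 98.28 = 21.72.
Round 1 (the acquirer proposes): the target can get 21.72 next round, worth 0.9 × 21.72 = 19.548 now, so the acquirer offers 19.548, keeping 100.452.

19.55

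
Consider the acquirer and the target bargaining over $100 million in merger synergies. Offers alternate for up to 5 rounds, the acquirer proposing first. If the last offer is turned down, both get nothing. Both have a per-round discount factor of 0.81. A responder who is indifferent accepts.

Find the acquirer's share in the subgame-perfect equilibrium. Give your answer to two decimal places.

74.51

Solve by backward induction from round 5.
Round 5 (the acquirer proposes): rejection yields 0 for the target; the acquirer offers 0 and keeps 100.
Round 4 (the target proposes): the acquirer can get 100 next round, worth 0.81 × 100 = 81 now. The target offers 81 and keeps 100 − 81 = 19.
Round 3 (the acquirer proposes): the target can get 19 next round, worth 0.81 × 19 = 15.39 now; the acquirer offers that and keeps 84.61.
Round 2 (the target proposes): the acquirer can get 84.61 next round, worth 0.81 × 84.61 = 68.5341 now. The target offers 68.5341 and keeps 100 − 68.5341 = 31.4659.
Round 1 (the acquirer proposes): the target can get 31.4659 next round, worth 0.81 × 31.4659 = 25.487379 now. The acquirer offers 25.487379 and keeps 100 − 25.487379 = 74.512621.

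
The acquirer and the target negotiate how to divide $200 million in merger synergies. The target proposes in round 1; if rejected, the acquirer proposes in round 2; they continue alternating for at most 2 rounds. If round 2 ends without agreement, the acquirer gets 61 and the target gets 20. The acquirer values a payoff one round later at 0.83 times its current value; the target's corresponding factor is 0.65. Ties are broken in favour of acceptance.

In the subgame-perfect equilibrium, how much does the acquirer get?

149.4

By backward induction:
Round 2 (the acquirer proposes): the target gets 20 if talks fail, so the acquirer offers 20 and keeps 180.
Round 1 (the target proposes): the acquirer can get 180 next round, worth 0.83 × 180 = 149.4 now, so the target offers 149.4, keeping 50.6.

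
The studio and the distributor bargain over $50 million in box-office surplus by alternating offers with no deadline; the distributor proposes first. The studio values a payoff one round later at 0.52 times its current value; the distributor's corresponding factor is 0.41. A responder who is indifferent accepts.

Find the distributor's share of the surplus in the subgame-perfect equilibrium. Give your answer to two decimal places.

In a stationary SPE each proposer offers the other exactly their discounted continuation value.
If the distributor keeps x when proposing and the studio keeps y when proposing, then x = 50 − 0.52y and y = 50 − 0.41x.
Solving: x = 50(1 − 0.52) / (1 − 0.41·0.52) = 24 / 0.7868 ≈ 30.5033.
The studio gets 50 − 30.5033 ≈ 19.4967.

30.50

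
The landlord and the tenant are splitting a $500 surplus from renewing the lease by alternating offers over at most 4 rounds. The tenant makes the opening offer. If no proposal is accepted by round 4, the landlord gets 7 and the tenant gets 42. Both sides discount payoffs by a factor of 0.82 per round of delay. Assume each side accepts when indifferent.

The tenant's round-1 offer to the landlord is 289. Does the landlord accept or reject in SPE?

Reject

Round 4 (the landlord proposes): the tenant gets 42 if talks fail, so the landlord offers 42 and keeps 458.
Round 3 (the tenant proposes): the landlord can get 458 next round, worth 0.82 × 458 = 375.56 now; the tenant offers that and keeps 124.44.
Round 2 (the landlord proposes): the tenant can get 124.44 next round, worth 0.82 × 124.44 = 102.0408 now; the landlord offers that and keeps 397.9592.
So by rejecting in round 1, the landlord gets 397.9592 next round, worth 0.82 × 397.9592 = 326.326544 now.
Offer 289 < 326.326544, so the landlord rejects.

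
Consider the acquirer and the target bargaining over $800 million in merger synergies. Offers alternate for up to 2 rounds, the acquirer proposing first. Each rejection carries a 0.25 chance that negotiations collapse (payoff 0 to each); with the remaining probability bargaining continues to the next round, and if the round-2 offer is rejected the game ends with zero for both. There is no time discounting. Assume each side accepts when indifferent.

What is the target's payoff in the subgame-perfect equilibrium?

600

Round 2 (the target proposes): the acquirer will accept anything ≥ 0, so the target offers 0 and keeps 800.
Round 1 (the acquirer proposes): rejecting gives the target an expected 0.75 × 800 = 600. The acquirer offers 600 and keeps 800 − 600 = 200.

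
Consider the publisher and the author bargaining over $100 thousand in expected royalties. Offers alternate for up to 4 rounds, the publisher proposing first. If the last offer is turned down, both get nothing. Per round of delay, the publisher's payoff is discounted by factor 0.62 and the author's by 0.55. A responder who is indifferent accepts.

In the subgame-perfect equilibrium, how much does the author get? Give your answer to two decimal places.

Work backward from the last round.
Round 4 (the author proposes): rejection yields 0 for the publisher; the author offers 0 and keeps 100.
Round 3 (the publisher proposes): the author can get 100 next round, worth 0.55 × 100 = 55 now; the publisher offers that and keeps 45.
Round 2 (the author proposes): the publisher can get 45 next round, worth 0.62 × 45 = 27.9 now. The author offers 27.9 and keeps 100 − 27.9 = 72.1.
Round 1 (the publisher proposes): the author can get 72.1 next round, worth 0.55 × 72.1 = 39.655 now, so the publisher offers 39.655, keeping 60.345.

39.66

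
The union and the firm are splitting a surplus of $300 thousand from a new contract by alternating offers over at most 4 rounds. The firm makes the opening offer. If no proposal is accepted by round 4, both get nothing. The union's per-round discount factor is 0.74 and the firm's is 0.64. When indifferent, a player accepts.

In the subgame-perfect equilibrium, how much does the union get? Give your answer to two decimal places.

185.06

Round 4 (the union proposes): the firm will accept anything ≥ 0, so the union offers 0 and keeps 300.
Round 3 (the firm proposes): the union can get 300 next round, worth 0.74 × 300 = 222 now. The firm offers 222 and keeps 300 − 222 = 78.
Round 2 (the union proposes): the firm can get 78 next round, worth 0.64 × 78 = 49.92 now. The union offers 49.92 and keeps 300 − 49.92 = 250.08.
Round 1 (the firm proposes): the union can get 250.08 next round, worth 0.74 × 250.08 = 185.0592 now; the firm offers that and keeps 114.9408.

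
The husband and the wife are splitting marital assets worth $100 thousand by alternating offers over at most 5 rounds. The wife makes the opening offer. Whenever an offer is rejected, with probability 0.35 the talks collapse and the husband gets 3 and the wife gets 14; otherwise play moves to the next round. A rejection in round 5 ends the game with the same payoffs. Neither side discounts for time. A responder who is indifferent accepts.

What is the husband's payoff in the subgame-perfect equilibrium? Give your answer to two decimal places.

Round 5 (the wife proposes): the husband gets 3 if talks fail, so the wife offers 3 and keeps 97.
Round 4 (the husband proposes): rejecting gives the wife an expected 0.65 × 97 + 0.35 × 14 = 67.95; the husband offers that and keeps 32.05.
Round 3 (the wife proposes): rejecting gives the husband an expected 0.65 × 32.05 + 0.35 × 3 = 21.8825. The wife offers 21.8825 and keeps 100 − 21.8825 = 78.1175.
Round 2 (the husband proposes): rejecting gives the wife an expected 0.65 × 78.1175 + 0.35 × 14 = 55.676375; the husband offers that and keeps 44.323625.
Round 1 (the wife proposes): rejecting gives the husband an expected 0.65 × 44.323625 + 0.35 × 3 = 29.86035625. The wife offers 29.86035625 and keeps 100 − 29.86035625 = 70.13964375.

29.86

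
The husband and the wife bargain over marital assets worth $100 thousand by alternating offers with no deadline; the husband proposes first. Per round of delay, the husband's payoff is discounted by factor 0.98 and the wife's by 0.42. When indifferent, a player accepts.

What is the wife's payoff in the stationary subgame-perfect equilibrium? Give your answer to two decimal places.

In a stationary SPE each proposer offers the other exactly their discounted continuation value.
If the husband keeps x when proposing and the wife keeps y when proposing, then x = 100 − 0.42y and y = 100 − 0.98x.
Solving: x = 100(1 − 0.42) / (1 − 0.98·0.42) = 58 / 0.5884 ≈ 98.5724.
The wife gets 100 − 98.5724 ≈ 1.4276.

1.43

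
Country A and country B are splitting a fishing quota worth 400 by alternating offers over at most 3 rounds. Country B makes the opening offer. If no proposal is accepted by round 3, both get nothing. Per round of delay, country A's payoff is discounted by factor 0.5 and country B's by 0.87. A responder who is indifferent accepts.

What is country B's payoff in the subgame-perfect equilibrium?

Round 3 (country B proposes): country A will accept anything ≥ 0, so country B offers 0 and keeps 400.
Round 2 (country A proposes): country B can get 400 next round, worth 0.87 × 400 = 348 now; country A offers that and keeps 52.
Round 1 (country B proposes): country A can get 52 next round, worth 0.5 × 52 = 26 now; country B offers that and keeps 374.

374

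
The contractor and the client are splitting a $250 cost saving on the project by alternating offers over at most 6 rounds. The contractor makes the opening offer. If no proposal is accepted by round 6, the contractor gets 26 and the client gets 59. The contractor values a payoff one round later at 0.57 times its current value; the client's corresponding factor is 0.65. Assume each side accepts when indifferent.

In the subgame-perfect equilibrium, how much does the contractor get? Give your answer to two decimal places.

134.25

Work backward from the last round.
Round 6 (the client proposes): the contractor gets 26 if talks fail, so the client offers 26 and keeps 224.
Round 5 (the contractor proposes): the client can get 224 next round, worth 0.65 × 224 = 145.6 now. The contractor offers 145.6 and keeps 250 − 145.6 = 104.4.
Round 4 (the client proposes): the contractor can get 104.4 next round, worth 0.57 × 104.4 = 59.508 now, so the client offers 59.508, keeping 190.492.
Round 3 (the contractor proposes): the client can get 190.492 next round, worth 0.65 × 190.492 = 123.8198 now; the contractor offers that and keeps 126.1802.
Round 2 (the client proposes): the contractor can get 126.1802 next round, worth 0.57 × 126.1802 = 71.922714 now, so the client offers 71.922714, keeping 178.077286.
Round 1 (the contractor proposes): the client can get 178.077286 next round, worth 0.65 × 178.077286 = 115.7502359 now; the contractor offers that and keeps 134.2497641.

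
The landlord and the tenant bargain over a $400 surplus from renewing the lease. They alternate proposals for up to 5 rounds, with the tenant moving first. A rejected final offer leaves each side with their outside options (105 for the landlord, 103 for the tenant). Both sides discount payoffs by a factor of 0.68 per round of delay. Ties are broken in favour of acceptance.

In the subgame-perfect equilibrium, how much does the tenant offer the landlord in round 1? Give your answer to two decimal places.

149.74

Round 5 (the tenant proposes): the landlord gets 105 if talks fail, so the tenant offers 105 and keeps 295.
Round 4 (the landlord proposes): the tenant can get 295 next round, worth 0.68 × 295 = 200.6 now; the landlord offers that and keeps 199.4.
Round 3 (the tenant proposes): the landlord can get 199.4 next round, worth 0.68 × 199.4 = 135.592 now; the tenant offers that and keeps 264.408.
Round 2 (the landlord proposes): the tenant can get 264.408 next round, worth 0.68 × 264.408 = 179.79744 now. The landlord offers 179.79744 and keeps 400 − 179.79744 = 220.20256.
Round 1 (the tenant proposes): the landlord can get 220.20256 next round, worth 0.68 × 220.20256 = 149.7377408 now. The tenant offers 149.7377408 and keeps 400 − 149.7377408 = 250.2622592.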